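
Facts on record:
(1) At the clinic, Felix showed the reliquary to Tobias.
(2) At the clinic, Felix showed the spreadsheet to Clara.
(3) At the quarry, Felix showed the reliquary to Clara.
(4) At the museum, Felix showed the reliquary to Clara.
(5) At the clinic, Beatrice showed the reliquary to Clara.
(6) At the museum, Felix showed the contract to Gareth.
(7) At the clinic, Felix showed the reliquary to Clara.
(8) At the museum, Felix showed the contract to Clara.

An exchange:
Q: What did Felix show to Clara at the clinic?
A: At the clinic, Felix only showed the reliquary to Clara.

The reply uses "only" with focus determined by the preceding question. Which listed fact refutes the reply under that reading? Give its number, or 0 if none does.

2

The question "What did ...?" targets the thing, so in the reply the focus falls on "the reliquary".
"Only" then excludes alternative things while the background — same agent, recipient, setting (Felix / Clara / at the clinic) — is held fixed.
Fact (2) keeps same agent, recipient, setting (Felix / Clara / at the clinic) but has thing = the spreadsheet; that refutes the reply.
(Fact (1) would refute a reading with focus on the recipient — but that is not what the question asks.)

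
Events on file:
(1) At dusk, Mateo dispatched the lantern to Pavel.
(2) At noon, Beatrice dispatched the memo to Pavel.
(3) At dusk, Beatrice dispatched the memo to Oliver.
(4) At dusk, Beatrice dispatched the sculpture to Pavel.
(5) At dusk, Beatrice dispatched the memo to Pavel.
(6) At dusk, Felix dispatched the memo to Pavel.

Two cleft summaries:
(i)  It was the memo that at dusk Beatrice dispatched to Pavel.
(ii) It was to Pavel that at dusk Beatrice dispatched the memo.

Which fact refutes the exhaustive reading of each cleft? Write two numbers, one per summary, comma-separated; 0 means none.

(i): focus "the memo". Looking for agent = Beatrice, recipient = Pavel, setting = at dusk with some other thing — fact (4) has the sculpture there. Refuted.
(ii): focus "Pavel". Looking for agent = Beatrice, thing = the memo, setting = at dusk with some other recipient — fact (3) has Oliver there. Refuted.

4, 3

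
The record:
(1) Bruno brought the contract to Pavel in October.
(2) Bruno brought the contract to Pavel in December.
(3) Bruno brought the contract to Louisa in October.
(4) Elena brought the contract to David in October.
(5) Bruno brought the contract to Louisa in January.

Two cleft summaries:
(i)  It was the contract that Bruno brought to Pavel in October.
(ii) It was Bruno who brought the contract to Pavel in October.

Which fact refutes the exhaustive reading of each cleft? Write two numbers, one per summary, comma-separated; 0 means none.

(i): focus "the contract". No fact shares same agent, recipient, setting (Bruno / Pavel / in October) with a different thing. 0.
(ii): focus "Bruno". No fact shares same thing, recipient, setting (the contract / Pavel / in October) with a different agent. 0.

0, 0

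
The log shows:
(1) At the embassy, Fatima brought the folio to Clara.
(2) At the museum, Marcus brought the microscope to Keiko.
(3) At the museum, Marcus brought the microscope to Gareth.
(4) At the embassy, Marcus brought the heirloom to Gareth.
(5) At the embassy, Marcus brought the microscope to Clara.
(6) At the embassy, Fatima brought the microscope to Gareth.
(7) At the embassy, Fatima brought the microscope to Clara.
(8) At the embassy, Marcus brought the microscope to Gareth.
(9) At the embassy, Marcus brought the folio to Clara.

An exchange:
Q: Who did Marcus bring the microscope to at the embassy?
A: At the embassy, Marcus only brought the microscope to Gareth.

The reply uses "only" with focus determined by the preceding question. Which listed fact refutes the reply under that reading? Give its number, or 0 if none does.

The question "Who did ... to ...?" targets the recipient, so in the reply the focus falls on "Gareth".
So "only" ranges over recipients; the rest (same agent, thing, setting (Marcus / the microscope / at the embassy)) is presupposed.
Fact (5) shares the background with a different recipient (Clara) — counterexample.
(Fact (3) would refute a reading with focus on the setting — but that is not what the question asks.)

5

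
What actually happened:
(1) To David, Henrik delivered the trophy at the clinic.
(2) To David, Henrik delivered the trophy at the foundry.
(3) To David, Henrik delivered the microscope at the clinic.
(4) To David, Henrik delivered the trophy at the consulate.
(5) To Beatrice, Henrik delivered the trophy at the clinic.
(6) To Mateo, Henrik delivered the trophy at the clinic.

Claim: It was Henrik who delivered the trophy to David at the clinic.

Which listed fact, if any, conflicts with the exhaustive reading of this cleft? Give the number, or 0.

0

Focus of the cleft: "Henrik" (the agent). Presupposed background: the trophy as thing and David as recipient and at the clinic as setting.
Exhaustivity: Henrik is the only agent satisfying that background.
No listed fact matches the background with a different agent. Exhaustivity holds.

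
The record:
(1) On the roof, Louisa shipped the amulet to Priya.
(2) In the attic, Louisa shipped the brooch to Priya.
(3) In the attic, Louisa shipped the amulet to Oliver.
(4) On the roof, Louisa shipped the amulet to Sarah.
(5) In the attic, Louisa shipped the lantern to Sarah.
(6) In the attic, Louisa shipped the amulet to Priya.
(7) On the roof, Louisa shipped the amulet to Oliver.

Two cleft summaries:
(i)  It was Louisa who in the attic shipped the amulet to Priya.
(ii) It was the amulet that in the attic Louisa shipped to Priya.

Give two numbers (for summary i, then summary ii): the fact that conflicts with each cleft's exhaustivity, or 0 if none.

Summary (i) focuses "Louisa" (the agent); background thing = the amulet, recipient = Priya, setting = in the attic. No fact matches that background with a different agent, so 0.
Summary (ii) focuses "the amulet" (the thing); background agent = Louisa, recipient = Priya, setting = in the attic. Fact (2) matches that background with thing = the brooch — refutes (ii).

0, 2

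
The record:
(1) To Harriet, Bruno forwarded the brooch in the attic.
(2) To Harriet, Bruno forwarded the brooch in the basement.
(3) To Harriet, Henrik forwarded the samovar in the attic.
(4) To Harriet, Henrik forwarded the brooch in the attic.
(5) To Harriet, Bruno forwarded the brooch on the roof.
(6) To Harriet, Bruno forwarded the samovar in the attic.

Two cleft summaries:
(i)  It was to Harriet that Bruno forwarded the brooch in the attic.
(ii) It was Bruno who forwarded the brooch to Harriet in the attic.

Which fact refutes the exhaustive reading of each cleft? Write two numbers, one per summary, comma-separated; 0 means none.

0, 4

Summary (i) focuses "Harriet" (the recipient); background Bruno as agent and the brooch as thing and in the attic as setting. No fact matches that background with a different recipient, so 0.
Summary (ii) focuses "Bruno" (the agent); background the brooch as thing and Harriet as recipient and in the attic as setting. Fact (4) matches that background with agent = Henrik — refutes (ii).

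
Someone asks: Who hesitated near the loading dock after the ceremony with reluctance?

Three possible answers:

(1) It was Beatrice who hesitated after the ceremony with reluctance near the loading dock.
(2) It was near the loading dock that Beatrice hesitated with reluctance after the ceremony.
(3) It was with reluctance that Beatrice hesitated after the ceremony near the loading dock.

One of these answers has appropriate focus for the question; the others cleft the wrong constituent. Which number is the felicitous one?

1

The question word "who" targets the subject (agent).
Option (1) clefts "Beatrice" — that matches what the question asks about.
Option (2) clefts "near the loading dock" — the location, not what was asked.
Option (3) clefts "with reluctance" — the manner, not what was asked.
So the congruent reply is (1).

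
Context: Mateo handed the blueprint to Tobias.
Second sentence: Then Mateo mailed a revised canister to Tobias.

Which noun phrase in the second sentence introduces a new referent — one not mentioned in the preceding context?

a revised canister

"Mateo" and "Tobias" in the second sentence are given — already mentioned in the context.
"a revised canister" has no antecedent in the context; it is discourse-new (the indefinite article also signals a new referent).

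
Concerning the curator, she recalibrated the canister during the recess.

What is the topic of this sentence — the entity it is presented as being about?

the curator

The construction explicitly marks "the curator" as what the sentence is about — the topic.
The remainder of the clause is the comment (what is said about the topic).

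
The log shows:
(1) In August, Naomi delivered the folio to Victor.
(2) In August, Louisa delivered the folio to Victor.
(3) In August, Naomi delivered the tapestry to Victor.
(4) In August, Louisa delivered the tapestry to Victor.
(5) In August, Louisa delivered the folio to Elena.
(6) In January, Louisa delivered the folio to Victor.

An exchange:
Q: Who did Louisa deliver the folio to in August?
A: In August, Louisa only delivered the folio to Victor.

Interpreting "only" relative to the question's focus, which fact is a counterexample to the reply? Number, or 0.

The question "Who did ... to ...?" targets the recipient, so in the reply the focus falls on "Victor".
So "only" ranges over recipients; the rest (agent = Louisa, thing = the folio, setting = in August) is presupposed.
Fact (5) keeps agent = Louisa, thing = the folio, setting = in August but has recipient = Elena; that refutes the reply.
(Fact (6) would refute a reading with focus on the setting — but that is not what the question asks.)

5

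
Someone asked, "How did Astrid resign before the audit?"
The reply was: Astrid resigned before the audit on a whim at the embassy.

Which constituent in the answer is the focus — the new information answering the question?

on a whim

The wh-word "how" asks about the manner.
In the answer, "Astrid" and "before the audit" are given — repeated from the question.
"at the embassy" is also new, but it specifies the location, which is not what the question asks about — so it is not the focus.
The constituent filling the manner gap is "on a whim"; that is the focus.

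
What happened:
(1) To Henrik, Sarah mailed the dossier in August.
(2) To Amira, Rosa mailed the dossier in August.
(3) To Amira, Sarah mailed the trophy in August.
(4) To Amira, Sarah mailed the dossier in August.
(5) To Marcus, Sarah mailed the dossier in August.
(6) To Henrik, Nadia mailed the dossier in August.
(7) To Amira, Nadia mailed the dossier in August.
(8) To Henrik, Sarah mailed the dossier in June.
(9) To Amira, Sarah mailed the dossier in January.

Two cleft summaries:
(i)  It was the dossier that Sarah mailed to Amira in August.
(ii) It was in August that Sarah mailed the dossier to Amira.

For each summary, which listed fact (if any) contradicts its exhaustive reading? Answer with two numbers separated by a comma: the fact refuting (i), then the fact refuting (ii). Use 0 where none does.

3, 9

(i): focus "the dossier". Looking for agent = Sarah, recipient = Amira, setting = in August with some other thing — fact (3) has the trophy there. Refuted.
(ii): focus "in August". Looking for agent = Sarah, thing = the dossier, recipient = Amira with some other setting — fact (9) has in January there. Refuted.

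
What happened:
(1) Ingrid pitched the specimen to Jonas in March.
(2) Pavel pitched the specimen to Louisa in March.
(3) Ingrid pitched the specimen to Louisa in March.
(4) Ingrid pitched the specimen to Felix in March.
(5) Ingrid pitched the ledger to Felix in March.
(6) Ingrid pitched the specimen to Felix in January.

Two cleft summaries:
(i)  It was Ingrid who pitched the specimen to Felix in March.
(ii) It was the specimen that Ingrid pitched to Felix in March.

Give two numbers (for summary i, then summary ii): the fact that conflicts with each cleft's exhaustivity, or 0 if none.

0, 5

(i): focus "Ingrid". No fact shares thing = the specimen, recipient = Felix, setting = in March with a different agent. 0.
(ii): focus "the specimen". Looking for agent = Ingrid, recipient = Felix, setting = in March with some other thing — fact (5) has the ledger there. Refuted.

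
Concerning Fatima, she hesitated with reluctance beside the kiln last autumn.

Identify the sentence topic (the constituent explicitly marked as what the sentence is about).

The construction explicitly marks "Fatima" as what the sentence is about — the topic.
The remainder of the clause is the comment (what is said about the topic).

Fatima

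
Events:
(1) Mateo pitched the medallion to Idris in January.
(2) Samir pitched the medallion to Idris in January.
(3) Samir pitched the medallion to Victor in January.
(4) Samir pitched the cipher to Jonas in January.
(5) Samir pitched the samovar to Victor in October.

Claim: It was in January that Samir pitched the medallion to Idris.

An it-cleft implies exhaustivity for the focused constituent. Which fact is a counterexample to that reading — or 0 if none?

0

The cleft puts "in January" in focus and presupposes the open proposition with agent = Samir, thing = the medallion, recipient = Idris.
Exhaustivity: in January is the only setting satisfying that background.
Every other fact differs from the presupposition on some backgrounded slot, so none challenges the exhaustivity.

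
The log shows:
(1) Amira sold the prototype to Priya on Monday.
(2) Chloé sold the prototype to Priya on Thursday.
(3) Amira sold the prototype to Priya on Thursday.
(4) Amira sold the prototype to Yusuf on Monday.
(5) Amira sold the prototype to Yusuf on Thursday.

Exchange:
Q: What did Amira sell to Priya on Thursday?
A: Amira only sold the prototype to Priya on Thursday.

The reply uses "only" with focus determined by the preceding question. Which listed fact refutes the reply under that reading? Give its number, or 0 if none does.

0

The question "What did ...?" targets the thing, so in the reply the focus falls on "the prototype".
So "only" ranges over things; the rest (Amira as agent and Priya as recipient and on Thursday as setting) is presupposed.
No listed fact shares that background with another thing. Nothing contradicts the reply.
(Fact (1) would refute a reading with focus on the setting — but that is not what the question asks.)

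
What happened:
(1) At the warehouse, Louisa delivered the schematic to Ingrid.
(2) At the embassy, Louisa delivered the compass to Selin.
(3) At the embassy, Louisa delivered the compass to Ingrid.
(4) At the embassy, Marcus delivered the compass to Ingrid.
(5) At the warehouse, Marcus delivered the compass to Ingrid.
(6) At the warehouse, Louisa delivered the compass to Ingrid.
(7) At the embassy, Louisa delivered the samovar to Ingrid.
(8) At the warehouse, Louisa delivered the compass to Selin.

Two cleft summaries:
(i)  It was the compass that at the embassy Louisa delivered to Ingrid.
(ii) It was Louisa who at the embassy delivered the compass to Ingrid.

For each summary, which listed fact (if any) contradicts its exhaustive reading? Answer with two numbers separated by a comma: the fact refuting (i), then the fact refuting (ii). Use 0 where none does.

7, 4

Summary (i) focuses "the compass" (the thing); background agent = Louisa, recipient = Ingrid, setting = at the embassy. Fact (7) matches that background with thing = the samovar — refutes (i).
Summary (ii) focuses "Louisa" (the agent); background thing = the compass, recipient = Ingrid, setting = at the embassy. Fact (4) matches that background with agent = Marcus — refutes (ii).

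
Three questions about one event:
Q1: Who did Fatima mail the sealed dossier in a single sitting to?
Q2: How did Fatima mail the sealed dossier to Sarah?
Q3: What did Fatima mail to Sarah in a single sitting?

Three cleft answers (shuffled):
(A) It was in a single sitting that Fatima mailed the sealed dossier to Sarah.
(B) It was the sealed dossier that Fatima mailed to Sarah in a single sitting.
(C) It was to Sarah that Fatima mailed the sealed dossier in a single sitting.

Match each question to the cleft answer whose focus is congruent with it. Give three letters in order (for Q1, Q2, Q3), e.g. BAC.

Q1 asks about the recipient; cleft (C) focuses "to Sarah", which is the recipient — so Q1 → C.
Q2 asks about the manner; cleft (A) focuses "in a single sitting", which is the manner — so Q2 → A.
Q3 asks about the direct object; cleft (B) focuses "the sealed dossier", which is the direct object — so Q3 → B.
Mapping: Q1→C, Q2→A, Q3→B.

CAB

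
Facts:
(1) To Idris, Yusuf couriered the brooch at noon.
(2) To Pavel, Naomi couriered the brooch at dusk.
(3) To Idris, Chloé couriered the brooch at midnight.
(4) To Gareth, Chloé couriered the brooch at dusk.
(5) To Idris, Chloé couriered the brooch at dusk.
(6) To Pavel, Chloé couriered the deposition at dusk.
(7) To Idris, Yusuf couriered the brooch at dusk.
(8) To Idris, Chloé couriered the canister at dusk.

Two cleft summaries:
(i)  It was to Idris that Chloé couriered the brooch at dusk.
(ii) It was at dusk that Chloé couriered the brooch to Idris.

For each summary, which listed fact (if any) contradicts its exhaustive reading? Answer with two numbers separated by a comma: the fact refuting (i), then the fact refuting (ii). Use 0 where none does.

4, 3

(i): focus "Idris". Looking for same agent, thing, setting (Chloé / the brooch / at dusk) with some other recipient — fact (4) has Gareth there. Refuted.
(ii): focus "at dusk". Looking for same agent, thing, recipient (Chloé / the brooch / Idris) with some other setting — fact (3) has at midnight there. Refuted.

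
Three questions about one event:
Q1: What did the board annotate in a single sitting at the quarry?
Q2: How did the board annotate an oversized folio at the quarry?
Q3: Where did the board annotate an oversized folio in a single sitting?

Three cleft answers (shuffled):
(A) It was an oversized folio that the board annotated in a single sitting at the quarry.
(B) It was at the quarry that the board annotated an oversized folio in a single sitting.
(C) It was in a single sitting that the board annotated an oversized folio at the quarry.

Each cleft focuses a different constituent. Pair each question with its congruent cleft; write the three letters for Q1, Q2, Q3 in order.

Q1 asks about the direct object; cleft (A) focuses "an oversized folio", which is the direct object — so Q1 → A.
Q2 asks about the manner; cleft (C) focuses "in a single sitting", which is the manner — so Q2 → C.
Q3 asks about the location; cleft (B) focuses "at the quarry", which is the location — so Q3 → B.
Mapping: Q1→A, Q2→C, Q3→B.

ACB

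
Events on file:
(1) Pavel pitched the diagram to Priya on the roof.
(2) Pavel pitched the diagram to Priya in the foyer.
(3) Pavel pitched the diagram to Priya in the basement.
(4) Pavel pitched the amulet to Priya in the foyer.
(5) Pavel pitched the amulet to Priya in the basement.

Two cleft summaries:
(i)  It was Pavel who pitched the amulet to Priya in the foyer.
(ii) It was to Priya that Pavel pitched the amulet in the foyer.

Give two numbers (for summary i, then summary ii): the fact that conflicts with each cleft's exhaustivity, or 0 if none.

Summary (i) focuses "Pavel" (the agent); background the amulet as thing and Priya as recipient and in the foyer as setting. No fact matches that background with a different agent, so 0.
Summary (ii) focuses "Priya" (the recipient); background Pavel as agent and the amulet as thing and in the foyer as setting. No fact matches that background with a different recipient, so 0.

0, 0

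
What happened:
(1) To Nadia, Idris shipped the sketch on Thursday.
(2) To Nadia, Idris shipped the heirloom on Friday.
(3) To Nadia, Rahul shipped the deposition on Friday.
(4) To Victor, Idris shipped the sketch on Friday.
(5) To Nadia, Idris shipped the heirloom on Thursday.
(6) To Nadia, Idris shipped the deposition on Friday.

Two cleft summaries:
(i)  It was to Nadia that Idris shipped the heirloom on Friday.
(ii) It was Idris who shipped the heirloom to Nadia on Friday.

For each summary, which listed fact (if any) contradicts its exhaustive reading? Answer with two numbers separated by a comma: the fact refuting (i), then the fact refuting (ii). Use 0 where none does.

0, 0

Summary (i) focuses "Nadia" (the recipient); background Idris as agent and the heirloom as thing and on Friday as setting. No fact matches that background with a different recipient, so 0.
Summary (ii) focuses "Idris" (the agent); background the heirloom as thing and Nadia as recipient and on Friday as setting. No fact matches that background with a different agent, so 0.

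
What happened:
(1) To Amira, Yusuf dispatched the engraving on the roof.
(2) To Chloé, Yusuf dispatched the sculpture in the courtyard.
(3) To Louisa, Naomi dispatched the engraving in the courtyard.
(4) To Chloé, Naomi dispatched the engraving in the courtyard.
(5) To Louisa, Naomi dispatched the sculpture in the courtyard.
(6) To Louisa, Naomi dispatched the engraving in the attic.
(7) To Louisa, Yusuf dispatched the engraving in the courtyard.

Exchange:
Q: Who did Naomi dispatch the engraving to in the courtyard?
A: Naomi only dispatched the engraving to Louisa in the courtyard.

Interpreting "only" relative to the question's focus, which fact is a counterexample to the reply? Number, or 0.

4

Answering "Who did ... to ...?" puts focus on the recipient — here, "Louisa".
"Only" then excludes alternative recipients while the background — Naomi as agent and the engraving as thing and in the courtyard as setting — is held fixed.
Fact (4) shares the background with a different recipient (Chloé) — counterexample.
(Fact (5) would refute a reading with focus on the thing — but that is not what the question asks.)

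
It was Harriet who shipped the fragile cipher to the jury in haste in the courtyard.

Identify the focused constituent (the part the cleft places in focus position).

Harriet

In an it-cleft "It was X that/who ...", the clefted constituent X is the focus; the that/who-clause expresses the presupposed open proposition.
Here the focus is "Harriet". The backgrounded (presupposed) material includes "the fragile cipher", "to the jury", "in the courtyard" and "in haste".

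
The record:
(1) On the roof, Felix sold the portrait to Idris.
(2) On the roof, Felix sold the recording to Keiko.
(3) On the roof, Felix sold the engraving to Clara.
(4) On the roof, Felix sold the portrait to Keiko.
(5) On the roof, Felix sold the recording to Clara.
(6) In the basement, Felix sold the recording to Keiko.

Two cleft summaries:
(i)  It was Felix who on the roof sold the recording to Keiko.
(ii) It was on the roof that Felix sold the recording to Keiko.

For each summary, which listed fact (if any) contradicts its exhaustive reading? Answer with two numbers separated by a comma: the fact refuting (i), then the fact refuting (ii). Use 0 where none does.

0, 6

Summary (i) focuses "Felix" (the agent); background same thing, recipient, setting (the recording / Keiko / on the roof). No fact matches that background with a different agent, so 0.
Summary (ii) focuses "on the roof" (the setting); background same agent, thing, recipient (Felix / the recording / Keiko). Fact (6) matches that background with setting = in the basement — refutes (ii).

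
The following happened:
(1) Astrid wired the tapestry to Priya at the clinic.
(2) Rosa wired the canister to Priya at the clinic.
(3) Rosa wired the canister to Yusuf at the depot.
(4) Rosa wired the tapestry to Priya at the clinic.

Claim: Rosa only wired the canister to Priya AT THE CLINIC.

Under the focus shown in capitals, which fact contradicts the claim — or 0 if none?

0

Focus (in capitals) is "at the clinic" — the setting. "Only" excludes alternative settings while holding fixed Rosa as agent and the canister as thing and Priya as recipient.
No fact matches Rosa as agent and the canister as thing and Priya as recipient with a different setting — every other fact differs on at least one backgrounded slot. So no fact refutes it.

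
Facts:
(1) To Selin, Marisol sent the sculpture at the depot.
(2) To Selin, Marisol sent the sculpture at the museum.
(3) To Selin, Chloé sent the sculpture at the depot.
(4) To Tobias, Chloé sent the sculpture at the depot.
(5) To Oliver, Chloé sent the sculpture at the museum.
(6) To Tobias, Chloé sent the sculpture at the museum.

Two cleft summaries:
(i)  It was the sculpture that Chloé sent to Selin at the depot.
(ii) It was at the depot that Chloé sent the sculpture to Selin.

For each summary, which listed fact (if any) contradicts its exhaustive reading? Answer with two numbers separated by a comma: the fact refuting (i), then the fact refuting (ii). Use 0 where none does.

0, 0

(i): focus "the sculpture". No fact shares agent = Chloé, recipient = Selin, setting = at the depot with a different thing. 0.
(ii): focus "at the depot". No fact shares agent = Chloé, thing = the sculpture, recipient = Selin with a different setting. 0.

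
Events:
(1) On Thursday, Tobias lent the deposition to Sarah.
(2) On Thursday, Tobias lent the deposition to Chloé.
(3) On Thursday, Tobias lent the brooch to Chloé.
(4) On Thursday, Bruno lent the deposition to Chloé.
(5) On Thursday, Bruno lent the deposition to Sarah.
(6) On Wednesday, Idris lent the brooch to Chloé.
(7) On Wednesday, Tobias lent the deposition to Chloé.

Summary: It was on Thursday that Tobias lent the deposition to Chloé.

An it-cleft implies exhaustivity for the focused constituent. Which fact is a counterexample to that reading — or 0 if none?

7

Focus of the cleft: "on Thursday" (the setting). Presupposed background: same agent, thing, recipient (Tobias / the deposition / Chloé).
Exhaustivity: on Thursday is the only setting satisfying that background.
Fact (7) shares the background but with setting = on Wednesday; exhaustivity is violated.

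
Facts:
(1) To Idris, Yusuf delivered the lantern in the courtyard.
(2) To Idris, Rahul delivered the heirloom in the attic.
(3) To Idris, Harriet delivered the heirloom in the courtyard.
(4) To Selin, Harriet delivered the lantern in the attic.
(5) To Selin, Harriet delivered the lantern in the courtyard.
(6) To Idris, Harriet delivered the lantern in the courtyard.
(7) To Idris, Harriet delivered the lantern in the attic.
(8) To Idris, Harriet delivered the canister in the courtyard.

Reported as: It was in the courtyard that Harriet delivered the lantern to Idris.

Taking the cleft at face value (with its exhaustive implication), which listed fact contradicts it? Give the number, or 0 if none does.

Focus of the cleft: "in the courtyard" (the setting). Presupposed background: agent = Harriet, thing = the lantern, recipient = Idris.
The exhaustive reading says no other setting fits that background.
Fact (7) shares the background but with setting = in the attic; exhaustivity is violated.

7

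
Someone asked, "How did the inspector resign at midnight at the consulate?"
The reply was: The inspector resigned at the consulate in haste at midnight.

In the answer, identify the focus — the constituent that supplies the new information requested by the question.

in haste

The wh-word "how" asks about the manner.
In the answer, "the inspector", "at the consulate" and "at midnight" are given — repeated from the question.
The constituent filling the manner gap is "in haste"; that is the focus and would carry nuclear stress.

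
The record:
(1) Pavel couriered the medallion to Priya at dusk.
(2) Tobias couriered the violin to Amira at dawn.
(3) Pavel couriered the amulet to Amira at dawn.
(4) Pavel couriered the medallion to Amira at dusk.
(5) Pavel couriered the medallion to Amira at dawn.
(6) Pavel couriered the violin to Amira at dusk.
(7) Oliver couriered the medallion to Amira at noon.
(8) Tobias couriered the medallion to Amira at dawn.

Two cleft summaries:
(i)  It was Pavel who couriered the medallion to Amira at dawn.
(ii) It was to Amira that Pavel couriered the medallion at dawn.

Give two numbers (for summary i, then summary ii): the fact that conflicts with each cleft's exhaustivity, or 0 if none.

(i): focus "Pavel". Looking for thing = the medallion, recipient = Amira, setting = at dawn with some other agent — fact (8) has Tobias there. Refuted.
(ii): focus "Amira". No fact shares agent = Pavel, thing = the medallion, setting = at dawn with a different recipient. 0.

8, 0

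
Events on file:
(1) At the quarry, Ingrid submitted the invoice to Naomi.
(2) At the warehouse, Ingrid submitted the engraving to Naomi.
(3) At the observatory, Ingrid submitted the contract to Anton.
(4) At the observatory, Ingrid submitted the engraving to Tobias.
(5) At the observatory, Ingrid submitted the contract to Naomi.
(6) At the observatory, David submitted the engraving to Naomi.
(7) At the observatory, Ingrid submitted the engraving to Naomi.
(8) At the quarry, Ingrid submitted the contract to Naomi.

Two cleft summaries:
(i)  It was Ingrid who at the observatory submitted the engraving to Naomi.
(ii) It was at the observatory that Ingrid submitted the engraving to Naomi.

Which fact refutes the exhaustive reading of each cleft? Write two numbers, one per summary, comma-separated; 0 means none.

6, 2

(i): focus "Ingrid". Looking for the engraving as thing and Naomi as recipient and at the observatory as setting with some other agent — fact (6) has David there. Refuted.
(ii): focus "at the observatory". Looking for Ingrid as agent and the engraving as thing and Naomi as recipient with some other setting — fact (2) has at the warehouse there. Refuted.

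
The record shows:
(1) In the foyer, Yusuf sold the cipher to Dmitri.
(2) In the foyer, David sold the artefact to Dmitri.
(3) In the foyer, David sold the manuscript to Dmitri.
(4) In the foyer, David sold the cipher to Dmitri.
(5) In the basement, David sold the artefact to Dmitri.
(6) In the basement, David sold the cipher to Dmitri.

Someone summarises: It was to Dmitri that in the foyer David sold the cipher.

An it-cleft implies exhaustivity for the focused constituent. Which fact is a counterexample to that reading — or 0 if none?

Focus of the cleft: "Dmitri" (the recipient). Presupposed background: same agent, thing, setting (David / the cipher / in the foyer).
The exhaustive reading says no other recipient fits that background.
Every other fact differs from the presupposition on some backgrounded slot, so none challenges the exhaustivity.

0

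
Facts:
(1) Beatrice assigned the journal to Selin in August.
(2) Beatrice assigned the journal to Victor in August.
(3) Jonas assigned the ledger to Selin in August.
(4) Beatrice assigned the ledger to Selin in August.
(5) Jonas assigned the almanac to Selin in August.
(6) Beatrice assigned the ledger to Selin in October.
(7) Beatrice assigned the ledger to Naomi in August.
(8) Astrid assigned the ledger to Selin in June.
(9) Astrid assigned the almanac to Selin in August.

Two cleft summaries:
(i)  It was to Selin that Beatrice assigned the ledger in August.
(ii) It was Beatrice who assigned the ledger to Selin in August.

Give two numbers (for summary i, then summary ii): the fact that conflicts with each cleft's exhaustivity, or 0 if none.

(i): focus "Selin". Looking for agent = Beatrice, thing = the ledger, setting = in August with some other recipient — fact (7) has Naomi there. Refuted.
(ii): focus "Beatrice". Looking for thing = the ledger, recipient = Selin, setting = in August with some other agent — fact (3) has Jonas there. Refuted.

7, 3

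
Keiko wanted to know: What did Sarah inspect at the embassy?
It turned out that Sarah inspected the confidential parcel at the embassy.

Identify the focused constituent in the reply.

The wh-word "what" asks about the direct object.
In the answer, "Sarah" and "at the embassy" are given — repeated from the question.
The constituent filling the direct object gap is "the confidential parcel"; that is the focus and would carry nuclear stress.

the confidential parcel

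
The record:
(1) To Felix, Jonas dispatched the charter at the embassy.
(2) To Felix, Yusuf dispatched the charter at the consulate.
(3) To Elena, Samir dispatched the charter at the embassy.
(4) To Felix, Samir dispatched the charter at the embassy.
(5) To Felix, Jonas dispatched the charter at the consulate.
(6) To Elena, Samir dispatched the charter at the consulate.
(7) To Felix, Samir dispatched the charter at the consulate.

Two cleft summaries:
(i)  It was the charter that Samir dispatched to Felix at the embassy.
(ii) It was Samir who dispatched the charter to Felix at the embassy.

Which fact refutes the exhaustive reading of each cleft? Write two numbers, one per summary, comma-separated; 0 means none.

0, 1

(i): focus "the charter". No fact shares Samir as agent and Felix as recipient and at the embassy as setting with a different thing. 0.
(ii): focus "Samir". Looking for the charter as thing and Felix as recipient and at the embassy as setting with some other agent — fact (1) has Jonas there. Refuted.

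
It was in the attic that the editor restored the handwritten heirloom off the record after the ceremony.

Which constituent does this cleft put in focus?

In an it-cleft "It was X that/who ...", the clefted constituent X is the focus; the that/who-clause expresses the presupposed open proposition.
Here the focus is "in the attic". The backgrounded (presupposed) material includes "the editor", "the handwritten heirloom", "after the ceremony" and "off the record".

in the attic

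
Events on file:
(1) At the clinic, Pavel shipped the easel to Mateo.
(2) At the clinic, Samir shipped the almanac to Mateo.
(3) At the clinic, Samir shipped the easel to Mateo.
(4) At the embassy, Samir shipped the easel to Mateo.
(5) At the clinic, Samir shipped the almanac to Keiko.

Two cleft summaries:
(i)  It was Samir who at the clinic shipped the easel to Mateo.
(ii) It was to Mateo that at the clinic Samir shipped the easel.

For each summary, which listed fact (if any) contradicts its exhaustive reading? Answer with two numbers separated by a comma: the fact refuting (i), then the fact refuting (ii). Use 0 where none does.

Summary (i) focuses "Samir" (the agent); background the easel as thing and Mateo as recipient and at the clinic as setting. Fact (1) matches that background with agent = Pavel — refutes (i).
Summary (ii) focuses "Mateo" (the recipient); background Samir as agent and the easel as thing and at the clinic as setting. No fact matches that background with a different recipient, so 0.

1, 0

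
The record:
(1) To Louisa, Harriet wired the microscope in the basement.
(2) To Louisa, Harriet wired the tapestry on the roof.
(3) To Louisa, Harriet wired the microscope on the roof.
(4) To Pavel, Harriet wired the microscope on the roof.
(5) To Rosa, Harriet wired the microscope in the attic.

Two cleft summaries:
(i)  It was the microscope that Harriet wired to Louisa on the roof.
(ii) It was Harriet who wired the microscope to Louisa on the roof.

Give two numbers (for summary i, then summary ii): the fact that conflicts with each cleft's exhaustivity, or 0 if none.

Summary (i) focuses "the microscope" (the thing); background agent = Harriet, recipient = Louisa, setting = on the roof. Fact (2) matches that background with thing = the tapestry — refutes (i).
Summary (ii) focuses "Harriet" (the agent); background thing = the microscope, recipient = Louisa, setting = on the roof. No fact matches that background with a different agent, so 0.

2, 0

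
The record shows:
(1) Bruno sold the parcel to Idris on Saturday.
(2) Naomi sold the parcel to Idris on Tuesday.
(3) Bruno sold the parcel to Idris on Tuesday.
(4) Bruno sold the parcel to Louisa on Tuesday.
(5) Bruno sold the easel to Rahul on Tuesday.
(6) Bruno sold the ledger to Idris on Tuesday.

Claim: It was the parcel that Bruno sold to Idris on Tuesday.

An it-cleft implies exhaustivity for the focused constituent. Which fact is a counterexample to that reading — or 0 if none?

The cleft puts "the parcel" in focus and presupposes the open proposition with agent = Bruno, recipient = Idris, setting = on Tuesday.
The exhaustive reading says no other thing fits that background.
Fact (6) shares the background but with thing = the ledger; exhaustivity is violated.

6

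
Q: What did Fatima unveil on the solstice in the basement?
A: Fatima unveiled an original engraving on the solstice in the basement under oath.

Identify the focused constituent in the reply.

an original engraving

The wh-word "what" asks about the direct object.
In the answer, "Fatima", "on the solstice" and "in the basement" are given — repeated from the question.
"under oath" is also new, but it specifies the manner, which is not what the question asks about — so it is not the focus.
The constituent filling the direct object gap is "an original engraving"; that is the focus.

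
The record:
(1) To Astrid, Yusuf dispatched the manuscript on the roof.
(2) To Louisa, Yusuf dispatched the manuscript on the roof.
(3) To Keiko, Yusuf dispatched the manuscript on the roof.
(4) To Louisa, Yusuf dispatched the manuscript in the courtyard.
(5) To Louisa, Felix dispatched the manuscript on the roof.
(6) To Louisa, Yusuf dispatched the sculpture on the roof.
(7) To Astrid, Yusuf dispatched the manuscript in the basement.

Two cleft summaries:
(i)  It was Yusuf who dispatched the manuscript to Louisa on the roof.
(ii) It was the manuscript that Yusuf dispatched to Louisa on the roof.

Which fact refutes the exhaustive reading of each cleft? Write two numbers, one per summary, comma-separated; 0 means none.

5, 6

(i): focus "Yusuf". Looking for the manuscript as thing and Louisa as recipient and on the roof as setting with some other agent — fact (5) has Felix there. Refuted.
(ii): focus "the manuscript". Looking for Yusuf as agent and Louisa as recipient and on the roof as setting with some other thing — fact (6) has the sculpture there. Refuted.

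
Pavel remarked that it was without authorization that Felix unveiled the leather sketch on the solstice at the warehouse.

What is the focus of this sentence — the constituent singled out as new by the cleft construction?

In an it-cleft "It was X that/who ...", the clefted constituent X is the focus; the that/who-clause expresses the presupposed open proposition.
Here the focus is "without authorization". The backgrounded (presupposed) material includes "Felix", "the leather sketch", "on the solstice" and "at the warehouse".

without authorization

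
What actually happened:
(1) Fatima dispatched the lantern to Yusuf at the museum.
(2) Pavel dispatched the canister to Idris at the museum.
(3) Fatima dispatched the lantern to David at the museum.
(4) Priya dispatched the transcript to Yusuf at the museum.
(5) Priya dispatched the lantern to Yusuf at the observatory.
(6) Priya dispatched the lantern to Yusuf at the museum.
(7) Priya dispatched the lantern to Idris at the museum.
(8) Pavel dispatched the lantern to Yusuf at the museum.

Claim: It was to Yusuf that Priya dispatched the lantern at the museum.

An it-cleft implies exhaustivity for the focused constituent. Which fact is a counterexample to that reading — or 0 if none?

7

The cleft puts "Yusuf" in focus and presupposes the open proposition with Priya as agent and the lantern as thing and at the museum as setting.
The exhaustive reading says no other recipient fits that background.
Fact (7) shares the background but with recipient = Idris; exhaustivity is violated.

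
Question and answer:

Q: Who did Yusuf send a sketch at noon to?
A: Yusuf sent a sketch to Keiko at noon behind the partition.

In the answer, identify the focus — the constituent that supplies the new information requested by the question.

The wh-word "who" asks about the recipient.
In the answer, "Yusuf", "a sketch" and "at noon" are given — repeated from the question.
"behind the partition" is also new, but it specifies the location, which is not what the question asks about — so it is not the focus.
The constituent filling the recipient gap is "to Keiko"; that is the focus.

to Keiko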